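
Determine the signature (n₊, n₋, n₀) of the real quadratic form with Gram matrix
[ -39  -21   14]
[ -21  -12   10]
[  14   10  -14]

Answer: (0, 3, 0)

Derivation:
step 0: pivot -39 → sign −
step 1: pivot -9/13 → sign −
step 2: pivot -2/9 → sign −
signature = (0, 3, 0)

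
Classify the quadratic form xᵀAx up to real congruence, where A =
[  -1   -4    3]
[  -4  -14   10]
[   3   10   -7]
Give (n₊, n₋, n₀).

step 0: pivot -1 → sign −
step 1: pivot 2 → sign +
step 2: row/col 2 already zero → sign 0
signature = (1, 1, 1)

Answer: (1, 1, 1)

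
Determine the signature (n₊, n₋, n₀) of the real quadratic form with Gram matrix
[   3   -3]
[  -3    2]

Answer: (1, 1, 0)

Derivation:
step 0: pivot 3 → sign +
step 1: pivot -1 → sign −
signature = (1, 1, 0)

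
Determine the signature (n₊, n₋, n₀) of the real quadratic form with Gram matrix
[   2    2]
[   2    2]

step 0: pivot 2 → sign +
step 1: row/col 1 already zero → sign 0
signature = (1, 0, 1)

Answer: (1, 0, 1)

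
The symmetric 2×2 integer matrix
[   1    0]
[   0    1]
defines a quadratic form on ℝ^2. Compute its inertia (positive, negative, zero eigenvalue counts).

Answer: (2, 0, 0)

Derivation:
step 0: pivot 1 → sign +
step 1: pivot 1 → sign +
signature = (2, 0, 0)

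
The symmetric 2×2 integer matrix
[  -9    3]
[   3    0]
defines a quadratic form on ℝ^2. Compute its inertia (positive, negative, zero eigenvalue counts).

Answer: (1, 1, 0)

Derivation:
step 0: pivot -9 → sign −
step 1: pivot 1 → sign +
signature = (1, 1, 0)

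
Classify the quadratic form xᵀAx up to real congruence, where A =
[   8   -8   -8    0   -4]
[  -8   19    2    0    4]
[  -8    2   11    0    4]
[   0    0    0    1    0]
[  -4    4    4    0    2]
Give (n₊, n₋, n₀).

Answer: (3, 1, 1)

Derivation:
step 0: pivot 8 → sign +
step 1: pivot 11 → sign +
step 2: pivot -3/11 → sign −
step 3: pivot 1 → sign +
step 4: row/col 4 already zero → sign 0
signature = (3, 1, 1)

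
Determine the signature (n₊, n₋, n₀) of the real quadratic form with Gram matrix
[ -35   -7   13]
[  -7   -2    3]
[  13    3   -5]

step 0: pivot -35 → sign −
step 1: pivot -3/5 → sign −
step 2: pivot 2/21 → sign +
signature = (1, 2, 0)

Answer: (1, 2, 0)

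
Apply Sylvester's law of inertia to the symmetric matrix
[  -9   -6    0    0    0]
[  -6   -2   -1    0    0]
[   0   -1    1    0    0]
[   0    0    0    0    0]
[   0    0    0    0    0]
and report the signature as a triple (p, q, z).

Answer: (2, 1, 2)

Derivation:
step 0: pivot -9 → sign −
step 1: pivot 2 → sign +
step 2: pivot 1/2 → sign +
step 3: row/col 3 already zero → sign 0
step 4: row/col 4 already zero → sign 0
signature = (2, 1, 2)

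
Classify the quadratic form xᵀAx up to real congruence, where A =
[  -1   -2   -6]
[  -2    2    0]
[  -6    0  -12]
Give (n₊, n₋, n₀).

step 0: pivot -1 → sign −
step 1: pivot 6 → sign +
step 2: row/col 2 already zero → sign 0
signature = (1, 1, 1)

Answer: (1, 1, 1)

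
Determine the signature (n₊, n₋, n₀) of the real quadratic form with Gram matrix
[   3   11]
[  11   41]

step 0: pivot 3 → sign +
step 1: pivot 2/3 → sign +
signature = (2, 0, 0)

Answer: (2, 0, 0)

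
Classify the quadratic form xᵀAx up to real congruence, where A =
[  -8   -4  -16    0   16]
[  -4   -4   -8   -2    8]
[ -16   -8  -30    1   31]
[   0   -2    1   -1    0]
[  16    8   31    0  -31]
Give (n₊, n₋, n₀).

step 0: pivot -8 → sign −
step 1: pivot -2 → sign −
step 2: pivot 2 → sign +
step 3: pivot 1/2 → sign +
step 4: row/col 4 already zero → sign 0
signature = (2, 2, 1)

Answer: (2, 2, 1)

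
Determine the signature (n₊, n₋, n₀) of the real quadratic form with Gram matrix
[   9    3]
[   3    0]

Answer: (1, 1, 0)

Derivation:
step 0: pivot 9 → sign +
step 1: pivot -1 → sign −
signature = (1, 1, 0)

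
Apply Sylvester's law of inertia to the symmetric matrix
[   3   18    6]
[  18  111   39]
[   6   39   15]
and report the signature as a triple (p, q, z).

step 0: pivot 3 → sign +
step 1: pivot 3 → sign +
step 2: row/col 2 already zero → sign 0
signature = (2, 0, 1)

Answer: (2, 0, 1)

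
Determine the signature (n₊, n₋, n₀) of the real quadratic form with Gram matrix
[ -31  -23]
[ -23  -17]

step 0: pivot -31 → sign −
step 1: pivot 2/31 → sign +
signature = (1, 1, 0)

Answer: (1, 1, 0)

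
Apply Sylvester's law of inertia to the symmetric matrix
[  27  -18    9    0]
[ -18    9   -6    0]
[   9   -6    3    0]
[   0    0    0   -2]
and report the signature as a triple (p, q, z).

Answer: (1, 2, 1)

Derivation:
step 0: pivot 27 → sign +
step 1: pivot -3 → sign −
step 2: pivot -2 → sign −
step 3: row/col 3 already zero → sign 0
signature = (1, 2, 1)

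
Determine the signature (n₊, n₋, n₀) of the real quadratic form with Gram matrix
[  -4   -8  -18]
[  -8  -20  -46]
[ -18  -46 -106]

step 0: pivot -4 → sign −
step 1: pivot -4 → sign −
step 2: row/col 2 already zero → sign 0
signature = (0, 2, 1)

Answer: (0, 2, 1)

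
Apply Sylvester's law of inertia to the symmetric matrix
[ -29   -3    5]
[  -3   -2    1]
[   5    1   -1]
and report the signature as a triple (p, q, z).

step 0: pivot -29 → sign −
step 1: pivot -49/29 → sign −
step 2: row/col 2 already zero → sign 0
signature = (0, 2, 1)

Answer: (0, 2, 1)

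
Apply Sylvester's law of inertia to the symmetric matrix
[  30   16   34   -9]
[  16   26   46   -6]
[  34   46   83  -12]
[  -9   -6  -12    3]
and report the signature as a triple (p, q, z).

step 0: pivot 30 → sign +
step 1: pivot 262/15 → sign +
step 2: pivot 1/131 → sign +
step 3: pivot -3/2 → sign −
signature = (3, 1, 0)

Answer: (3, 1, 0)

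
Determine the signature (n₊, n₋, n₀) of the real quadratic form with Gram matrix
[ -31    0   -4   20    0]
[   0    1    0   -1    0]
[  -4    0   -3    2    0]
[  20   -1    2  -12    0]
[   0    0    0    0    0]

Answer: (2, 2, 1)

Derivation:
step 0: pivot -31 → sign −
step 1: pivot 1 → sign +
step 2: pivot -77/31 → sign −
step 3: pivot 3/77 → sign +
step 4: row/col 4 already zero → sign 0
signature = (2, 2, 1)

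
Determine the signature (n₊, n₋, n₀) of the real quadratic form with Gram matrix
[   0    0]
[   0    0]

Answer: (0, 0, 2)

Derivation:
step 0: row/col 0 already zero → sign 0
step 1: row/col 1 already zero → sign 0
signature = (0, 0, 2)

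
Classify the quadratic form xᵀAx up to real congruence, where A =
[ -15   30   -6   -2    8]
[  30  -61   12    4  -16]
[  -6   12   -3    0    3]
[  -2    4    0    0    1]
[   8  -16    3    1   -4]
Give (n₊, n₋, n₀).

step 0: pivot -15 → sign −
step 1: pivot -1 → sign −
step 2: pivot -3/5 → sign −
step 3: pivot 4/3 → sign +
step 4: pivot 1/4 → sign +
signature = (2, 3, 0)

Answer: (2, 3, 0)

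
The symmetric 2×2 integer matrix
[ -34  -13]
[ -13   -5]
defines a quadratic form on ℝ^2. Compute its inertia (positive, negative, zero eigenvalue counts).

Answer: (0, 2, 0)

Derivation:
step 0: pivot -34 → sign −
step 1: pivot -1/34 → sign −
signature = (0, 2, 0)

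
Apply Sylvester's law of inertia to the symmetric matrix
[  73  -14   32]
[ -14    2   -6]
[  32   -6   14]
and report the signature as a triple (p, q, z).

Answer: (1, 1, 1)

Derivation:
step 0: pivot 73 → sign +
step 1: pivot -50/73 → sign −
step 2: row/col 2 already zero → sign 0
signature = (1, 1, 1)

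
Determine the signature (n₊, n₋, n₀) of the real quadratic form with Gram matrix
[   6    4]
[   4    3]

Answer: (2, 0, 0)

Derivation:
step 0: pivot 6 → sign +
step 1: pivot 1/3 → sign +
signature = (2, 0, 0)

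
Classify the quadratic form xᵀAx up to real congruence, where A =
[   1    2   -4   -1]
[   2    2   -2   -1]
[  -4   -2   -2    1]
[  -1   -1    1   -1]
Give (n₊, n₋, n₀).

Answer: (1, 2, 1)

Derivation:
step 0: pivot 1 → sign +
step 1: pivot -2 → sign −
step 2: pivot -3/2 → sign −
step 3: row/col 3 already zero → sign 0
signature = (1, 2, 1)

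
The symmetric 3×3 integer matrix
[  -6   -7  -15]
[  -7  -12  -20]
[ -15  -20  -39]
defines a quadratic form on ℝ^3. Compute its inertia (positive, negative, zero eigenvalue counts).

step 0: pivot -6 → sign −
step 1: pivot -23/6 → sign −
step 2: pivot 3/23 → sign +
signature = (1, 2, 0)

Answer: (1, 2, 0)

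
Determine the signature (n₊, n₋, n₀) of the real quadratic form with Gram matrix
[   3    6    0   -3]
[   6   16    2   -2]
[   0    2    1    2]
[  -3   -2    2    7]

step 0: pivot 3 → sign +
step 1: pivot 4 → sign +
step 2: row/col 2 already zero → sign 0
step 3: row/col 3 already zero → sign 0
signature = (2, 0, 2)

Answer: (2, 0, 2)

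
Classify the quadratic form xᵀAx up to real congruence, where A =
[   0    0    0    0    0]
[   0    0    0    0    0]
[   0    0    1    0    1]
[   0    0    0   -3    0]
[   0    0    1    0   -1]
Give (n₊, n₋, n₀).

step 0: pivot 1 → sign +
step 1: pivot -3 → sign −
step 2: pivot -2 → sign −
step 3: row/col 3 already zero → sign 0
step 4: row/col 4 already zero → sign 0
signature = (1, 2, 2)

Answer: (1, 2, 2)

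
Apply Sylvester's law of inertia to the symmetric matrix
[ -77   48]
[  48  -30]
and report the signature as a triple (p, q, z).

step 0: pivot -77 → sign −
step 1: pivot -6/77 → sign −
signature = (0, 2, 0)

Answer: (0, 2, 0)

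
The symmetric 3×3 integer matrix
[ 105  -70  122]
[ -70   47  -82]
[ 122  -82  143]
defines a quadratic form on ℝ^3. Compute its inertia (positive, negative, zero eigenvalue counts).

Answer: (2, 1, 0)

Derivation:
step 0: pivot 105 → sign +
step 1: pivot 1/3 → sign +
step 2: pivot -3/35 → sign −
signature = (2, 1, 0)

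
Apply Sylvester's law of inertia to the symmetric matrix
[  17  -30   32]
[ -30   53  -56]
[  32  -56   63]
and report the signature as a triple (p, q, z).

Answer: (2, 1, 0)

Derivation:
step 0: pivot 17 → sign +
step 1: pivot 1/17 → sign +
step 2: pivot -1 → sign −
signature = (2, 1, 0)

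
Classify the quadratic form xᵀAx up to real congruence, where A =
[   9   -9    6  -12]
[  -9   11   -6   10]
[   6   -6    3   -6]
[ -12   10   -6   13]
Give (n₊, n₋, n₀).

step 0: pivot 9 → sign +
step 1: pivot 2 → sign +
step 2: pivot -1 → sign −
step 3: pivot -1 → sign −
signature = (2, 2, 0)

Answer: (2, 2, 0)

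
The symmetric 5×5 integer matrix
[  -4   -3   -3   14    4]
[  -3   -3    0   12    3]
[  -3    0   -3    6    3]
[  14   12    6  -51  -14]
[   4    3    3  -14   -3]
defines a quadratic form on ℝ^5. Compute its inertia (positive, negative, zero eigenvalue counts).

step 0: pivot -4 → sign −
step 1: pivot -3/4 → sign −
step 2: pivot 6 → sign +
step 3: pivot 1 → sign +
step 4: pivot 1 → sign +
signature = (3, 2, 0)

Answer: (3, 2, 0)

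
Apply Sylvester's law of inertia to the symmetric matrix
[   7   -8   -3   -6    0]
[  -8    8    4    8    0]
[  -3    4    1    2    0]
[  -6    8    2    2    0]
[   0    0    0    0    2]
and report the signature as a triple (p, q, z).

Answer: (2, 2, 1)

Derivation:
step 0: pivot 7 → sign +
step 1: pivot -8/7 → sign −
step 2: pivot -2 → sign −
step 3: pivot 2 → sign +
step 4: row/col 4 already zero → sign 0
signature = (2, 2, 1)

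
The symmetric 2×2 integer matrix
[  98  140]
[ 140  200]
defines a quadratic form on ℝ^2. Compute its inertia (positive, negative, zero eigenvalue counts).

step 0: pivot 98 → sign +
step 1: row/col 1 already zero → sign 0
signature = (1, 0, 1)

Answer: (1, 0, 1)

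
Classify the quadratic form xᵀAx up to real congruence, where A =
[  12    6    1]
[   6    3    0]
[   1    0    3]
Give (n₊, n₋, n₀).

step 0: pivot 12 → sign +
step 1: pivot 35/12 → sign +
step 2: pivot -3/35 → sign −
signature = (2, 1, 0)

Answer: (2, 1, 0)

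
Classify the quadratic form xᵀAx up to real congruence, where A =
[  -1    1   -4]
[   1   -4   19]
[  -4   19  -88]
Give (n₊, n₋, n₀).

step 0: pivot -1 → sign −
step 1: pivot -3 → sign −
step 2: pivot 3 → sign +
signature = (1, 2, 0)

Answer: (1, 2, 0)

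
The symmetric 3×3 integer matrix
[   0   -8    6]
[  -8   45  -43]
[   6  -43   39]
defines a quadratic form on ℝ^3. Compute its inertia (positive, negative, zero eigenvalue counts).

Answer: (1, 2, 0)

Derivation:
step 0: pivot 45 → sign +
step 1: pivot -64/45 → sign −
step 2: pivot -3/16 → sign −
signature = (1, 2, 0)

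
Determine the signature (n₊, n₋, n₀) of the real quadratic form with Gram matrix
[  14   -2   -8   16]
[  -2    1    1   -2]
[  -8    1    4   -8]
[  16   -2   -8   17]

step 0: pivot 14 → sign +
step 1: pivot 5/7 → sign +
step 2: pivot -3/5 → sign −
step 3: pivot 1 → sign +
signature = (3, 1, 0)

Answer: (3, 1, 0)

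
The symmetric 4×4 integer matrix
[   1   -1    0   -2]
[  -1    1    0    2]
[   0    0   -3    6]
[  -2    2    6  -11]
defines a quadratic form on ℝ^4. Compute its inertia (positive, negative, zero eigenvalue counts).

Answer: (1, 2, 1)

Derivation:
step 0: pivot 1 → sign +
step 1: pivot -3 → sign −
step 2: pivot -3 → sign −
step 3: row/col 3 already zero → sign 0
signature = (1, 2, 1)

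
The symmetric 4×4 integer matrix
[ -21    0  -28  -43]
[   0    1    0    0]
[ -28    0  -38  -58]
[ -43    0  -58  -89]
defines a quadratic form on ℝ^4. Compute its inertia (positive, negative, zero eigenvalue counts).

Answer: (1, 3, 0)

Derivation:
step 0: pivot -21 → sign −
step 1: pivot 1 → sign +
step 2: pivot -2/3 → sign −
step 3: pivot -2/7 → sign −
signature = (1, 3, 0)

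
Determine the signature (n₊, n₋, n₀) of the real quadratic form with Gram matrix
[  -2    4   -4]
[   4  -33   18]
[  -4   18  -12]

step 0: pivot -2 → sign −
step 1: pivot -25 → sign −
step 2: row/col 2 already zero → sign 0
signature = (0, 2, 1)

Answer: (0, 2, 1)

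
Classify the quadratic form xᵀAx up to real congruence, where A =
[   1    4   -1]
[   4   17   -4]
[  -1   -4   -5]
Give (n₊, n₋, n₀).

Answer: (2, 1, 0)

Derivation:
step 0: pivot 1 → sign +
step 1: pivot 1 → sign +
step 2: pivot -6 → sign −
signature = (2, 1, 0)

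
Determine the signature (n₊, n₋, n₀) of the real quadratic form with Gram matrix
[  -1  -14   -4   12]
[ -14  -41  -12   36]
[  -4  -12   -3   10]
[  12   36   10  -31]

step 0: pivot -1 → sign −
step 1: pivot 155 → sign +
step 2: pivot 79/155 → sign +
step 3: pivot 3/79 → sign +
signature = (3, 1, 0)

Answer: (3, 1, 0)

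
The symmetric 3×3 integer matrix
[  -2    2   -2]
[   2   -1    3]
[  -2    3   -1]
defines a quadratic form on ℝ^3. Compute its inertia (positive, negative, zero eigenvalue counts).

step 0: pivot -2 → sign −
step 1: pivot 1 → sign +
step 2: row/col 2 already zero → sign 0
signature = (1, 1, 1)

Answer: (1, 1, 1)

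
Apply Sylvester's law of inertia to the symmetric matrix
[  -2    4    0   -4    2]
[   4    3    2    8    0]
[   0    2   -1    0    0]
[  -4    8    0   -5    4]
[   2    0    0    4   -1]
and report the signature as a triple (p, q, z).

Answer: (2, 3, 0)

Derivation:
step 0: pivot -2 → sign −
step 1: pivot 11 → sign +
step 2: pivot -15/11 → sign −
step 3: pivot 3 → sign +
step 4: pivot -1/15 → sign −
signature = (2, 3, 0)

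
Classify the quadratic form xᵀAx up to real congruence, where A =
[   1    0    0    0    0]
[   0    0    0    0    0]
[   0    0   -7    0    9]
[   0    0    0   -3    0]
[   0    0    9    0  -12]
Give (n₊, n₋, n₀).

step 0: pivot 1 → sign +
step 1: pivot -7 → sign −
step 2: pivot -3 → sign −
step 3: pivot -3/7 → sign −
step 4: row/col 4 already zero → sign 0
signature = (1, 3, 1)

Answer: (1, 3, 1)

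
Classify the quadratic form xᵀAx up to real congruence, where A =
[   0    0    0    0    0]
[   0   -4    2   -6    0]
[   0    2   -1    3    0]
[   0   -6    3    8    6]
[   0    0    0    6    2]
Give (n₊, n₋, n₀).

step 0: pivot -4 → sign −
step 1: pivot 17 → sign +
step 2: pivot -2/17 → sign −
step 3: row/col 3 already zero → sign 0
step 4: row/col 4 already zero → sign 0
signature = (1, 2, 2)

Answer: (1, 2, 2)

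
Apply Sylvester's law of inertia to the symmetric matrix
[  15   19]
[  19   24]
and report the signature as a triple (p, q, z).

Answer: (1, 1, 0)

Derivation:
step 0: pivot 15 → sign +
step 1: pivot -1/15 → sign −
signature = (1, 1, 0)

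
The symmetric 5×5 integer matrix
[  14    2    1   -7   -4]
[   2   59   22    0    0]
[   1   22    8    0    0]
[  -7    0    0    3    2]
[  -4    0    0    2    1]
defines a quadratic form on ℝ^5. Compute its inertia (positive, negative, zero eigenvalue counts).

step 0: pivot 14 → sign +
step 1: pivot 411/7 → sign +
step 2: pivot -57/274 → sign −
step 3: pivot -25/57 → sign −
step 4: pivot -3/25 → sign −
signature = (2, 3, 0)

Answer: (2, 3, 0)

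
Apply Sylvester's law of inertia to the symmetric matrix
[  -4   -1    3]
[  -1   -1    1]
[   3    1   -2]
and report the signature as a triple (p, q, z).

step 0: pivot -4 → sign −
step 1: pivot -3/4 → sign −
step 2: pivot 1/3 → sign +
signature = (1, 2, 0)

Answer: (1, 2, 0)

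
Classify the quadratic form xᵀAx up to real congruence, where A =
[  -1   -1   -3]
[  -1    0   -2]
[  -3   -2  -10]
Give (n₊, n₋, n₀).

step 0: pivot -1 → sign −
step 1: pivot 1 → sign +
step 2: pivot -2 → sign −
signature = (1, 2, 0)

Answer: (1, 2, 0)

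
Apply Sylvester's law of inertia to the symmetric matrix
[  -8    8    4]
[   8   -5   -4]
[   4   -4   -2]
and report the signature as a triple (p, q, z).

Answer: (1, 1, 1)

Derivation:
step 0: pivot -8 → sign −
step 1: pivot 3 → sign +
step 2: row/col 2 already zero → sign 0
signature = (1, 1, 1)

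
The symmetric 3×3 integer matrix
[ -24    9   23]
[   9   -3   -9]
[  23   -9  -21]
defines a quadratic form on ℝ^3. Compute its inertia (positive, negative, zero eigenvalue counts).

step 0: pivot -24 → sign −
step 1: pivot 3/8 → sign +
step 2: pivot 2/3 → sign +
signature = (2, 1, 0)

Answer: (2, 1, 0)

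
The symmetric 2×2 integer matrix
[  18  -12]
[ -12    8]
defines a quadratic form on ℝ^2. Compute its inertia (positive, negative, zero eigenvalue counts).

Answer: (1, 0, 1)

Derivation:
step 0: pivot 18 → sign +
step 1: row/col 1 already zero → sign 0
signature = (1, 0, 1)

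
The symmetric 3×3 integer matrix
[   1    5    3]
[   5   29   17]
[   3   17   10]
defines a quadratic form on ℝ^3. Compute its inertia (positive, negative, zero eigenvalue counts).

step 0: pivot 1 → sign +
step 1: pivot 4 → sign +
step 2: row/col 2 already zero → sign 0
signature = (2, 0, 1)

Answer: (2, 0, 1)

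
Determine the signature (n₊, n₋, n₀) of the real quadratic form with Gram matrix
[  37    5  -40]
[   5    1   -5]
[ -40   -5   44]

Answer: (3, 0, 0)

Derivation:
step 0: pivot 37 → sign +
step 1: pivot 12/37 → sign +
step 2: pivot 1/4 → sign +
signature = (3, 0, 0)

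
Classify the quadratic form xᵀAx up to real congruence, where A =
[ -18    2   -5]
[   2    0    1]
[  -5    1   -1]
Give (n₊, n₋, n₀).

step 0: pivot -18 → sign −
step 1: pivot 2/9 → sign +
step 2: pivot -1/2 → sign −
signature = (1, 2, 0)

Answer: (1, 2, 0)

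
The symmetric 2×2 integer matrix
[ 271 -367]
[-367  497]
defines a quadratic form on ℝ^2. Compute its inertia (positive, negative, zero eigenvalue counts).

Answer: (1, 1, 0)

Derivation:
step 0: pivot 271 → sign +
step 1: pivot -2/271 → sign −
signature = (1, 1, 0)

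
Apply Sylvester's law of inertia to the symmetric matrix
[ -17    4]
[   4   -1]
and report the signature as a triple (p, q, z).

step 0: pivot -17 → sign −
step 1: pivot -1/17 → sign −
signature = (0, 2, 0)

Answer: (0, 2, 0)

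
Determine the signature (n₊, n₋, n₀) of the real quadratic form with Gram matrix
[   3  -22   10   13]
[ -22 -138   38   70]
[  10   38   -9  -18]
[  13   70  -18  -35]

Answer: (2, 2, 0)

Derivation:
step 0: pivot 3 → sign +
step 1: pivot -898/3 → sign −
step 2: pivot -415/449 → sign −
step 3: pivot 6/415 → sign +
signature = (2, 2, 0)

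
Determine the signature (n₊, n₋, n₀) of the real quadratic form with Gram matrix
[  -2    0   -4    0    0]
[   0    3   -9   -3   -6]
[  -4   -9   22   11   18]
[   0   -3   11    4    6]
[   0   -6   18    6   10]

Answer: (2, 3, 0)

Derivation:
step 0: pivot -2 → sign −
step 1: pivot 3 → sign +
step 2: pivot 3 → sign +
step 3: pivot -1/3 → sign −
step 4: pivot -2 → sign −
signature = (2, 3, 0)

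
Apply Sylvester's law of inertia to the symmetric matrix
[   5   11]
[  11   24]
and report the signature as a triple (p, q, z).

Answer: (1, 1, 0)

Derivation:
step 0: pivot 5 → sign +
step 1: pivot -1/5 → sign −
signature = (1, 1, 0)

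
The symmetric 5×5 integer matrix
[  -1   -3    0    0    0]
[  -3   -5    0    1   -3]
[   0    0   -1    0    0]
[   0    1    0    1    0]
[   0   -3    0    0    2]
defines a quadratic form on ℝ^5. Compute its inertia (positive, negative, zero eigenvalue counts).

Answer: (2, 3, 0)

Derivation:
step 0: pivot -1 → sign −
step 1: pivot 4 → sign +
step 2: pivot -1 → sign −
step 3: pivot 3/4 → sign +
step 4: pivot -1 → sign −
signature = (2, 3, 0)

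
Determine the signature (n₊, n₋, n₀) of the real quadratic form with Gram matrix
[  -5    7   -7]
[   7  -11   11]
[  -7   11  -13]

step 0: pivot -5 → sign −
step 1: pivot -6/5 → sign −
step 2: pivot -2 → sign −
signature = (0, 3, 0)

Answer: (0, 3, 0)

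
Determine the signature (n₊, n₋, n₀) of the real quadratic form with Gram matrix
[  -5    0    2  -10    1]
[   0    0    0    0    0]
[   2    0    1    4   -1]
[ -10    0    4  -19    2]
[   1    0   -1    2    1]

Answer: (3, 1, 1)

Derivation:
step 0: pivot -5 → sign −
step 1: pivot 9/5 → sign +
step 2: pivot 1 → sign +
step 3: pivot 1 → sign +
step 4: row/col 4 already zero → sign 0
signature = (3, 1, 1)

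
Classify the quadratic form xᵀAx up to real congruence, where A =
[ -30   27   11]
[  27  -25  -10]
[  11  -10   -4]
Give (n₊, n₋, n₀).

Answer: (1, 2, 0)

Derivation:
step 0: pivot -30 → sign −
step 1: pivot -7/10 → sign −
step 2: pivot 1/21 → sign +
signature = (1, 2, 0)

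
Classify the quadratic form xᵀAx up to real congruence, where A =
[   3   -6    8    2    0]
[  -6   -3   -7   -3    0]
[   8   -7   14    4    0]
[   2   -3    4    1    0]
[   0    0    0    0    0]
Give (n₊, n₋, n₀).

step 0: pivot 3 → sign +
step 1: pivot -15 → sign −
step 2: pivot -29/15 → sign −
step 3: pivot 1/87 → sign +
step 4: row/col 4 already zero → sign 0
signature = (2, 2, 1)

Answer: (2, 2, 1)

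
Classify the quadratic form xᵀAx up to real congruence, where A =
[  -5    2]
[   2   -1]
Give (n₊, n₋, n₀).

Answer: (0, 2, 0)

Derivation:
step 0: pivot -5 → sign −
step 1: pivot -1/5 → sign −
signature = (0, 2, 0)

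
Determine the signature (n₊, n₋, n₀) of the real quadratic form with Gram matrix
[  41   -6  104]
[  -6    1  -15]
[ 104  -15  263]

step 0: pivot 41 → sign +
step 1: pivot 5/41 → sign +
step 2: pivot -6/5 → sign −
signature = (2, 1, 0)

Answer: (2, 1, 0)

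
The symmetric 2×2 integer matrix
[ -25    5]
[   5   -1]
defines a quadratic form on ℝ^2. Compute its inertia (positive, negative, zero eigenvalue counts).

Answer: (0, 1, 1)

Derivation:
step 0: pivot -25 → sign −
step 1: row/col 1 already zero → sign 0
signature = (0, 1, 1)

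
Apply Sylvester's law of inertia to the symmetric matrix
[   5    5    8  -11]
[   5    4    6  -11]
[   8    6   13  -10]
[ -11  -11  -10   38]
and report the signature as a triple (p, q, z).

step 0: pivot 5 → sign +
step 1: pivot -1 → sign −
step 2: pivot 21/5 → sign +
step 3: pivot 1/21 → sign +
signature = (3, 1, 0)

Answer: (3, 1, 0)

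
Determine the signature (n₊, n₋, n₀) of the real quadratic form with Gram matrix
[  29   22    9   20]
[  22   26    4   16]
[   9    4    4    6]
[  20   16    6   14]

Answer: (4, 0, 0)

Derivation:
step 0: pivot 29 → sign +
step 1: pivot 270/29 → sign +
step 2: pivot 47/135 → sign +
step 3: pivot 6/47 → sign +
signature = (4, 0, 0)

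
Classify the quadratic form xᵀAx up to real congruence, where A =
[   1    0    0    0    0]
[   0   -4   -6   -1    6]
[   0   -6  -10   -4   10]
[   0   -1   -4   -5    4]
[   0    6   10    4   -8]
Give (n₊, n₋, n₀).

step 0: pivot 1 → sign +
step 1: pivot -4 → sign −
step 2: pivot -1 → sign −
step 3: pivot 3/2 → sign +
step 4: pivot 2 → sign +
signature = (3, 2, 0)

Answer: (3, 2, 0)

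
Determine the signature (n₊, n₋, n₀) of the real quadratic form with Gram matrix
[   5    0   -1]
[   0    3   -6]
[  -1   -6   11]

Answer: (2, 1, 0)

Derivation:
step 0: pivot 5 → sign +
step 1: pivot 3 → sign +
step 2: pivot -6/5 → sign −
signature = (2, 1, 0)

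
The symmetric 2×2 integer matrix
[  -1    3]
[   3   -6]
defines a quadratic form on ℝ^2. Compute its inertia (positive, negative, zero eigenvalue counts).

Answer: (1, 1, 0)

Derivation:
step 0: pivot -1 → sign −
step 1: pivot 3 → sign +
signature = (1, 1, 0)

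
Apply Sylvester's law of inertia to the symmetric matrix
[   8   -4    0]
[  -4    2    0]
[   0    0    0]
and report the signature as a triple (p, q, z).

step 0: pivot 8 → sign +
step 1: row/col 1 already zero → sign 0
step 2: row/col 2 already zero → sign 0
signature = (1, 0, 2)

Answer: (1, 0, 2)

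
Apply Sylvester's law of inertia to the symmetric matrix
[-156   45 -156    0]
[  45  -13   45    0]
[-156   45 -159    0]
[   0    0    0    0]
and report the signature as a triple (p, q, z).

step 0: pivot -156 → sign −
step 1: pivot -1/52 → sign −
step 2: pivot -3 → sign −
step 3: row/col 3 already zero → sign 0
signature = (0, 3, 1)

Answer: (0, 3, 1)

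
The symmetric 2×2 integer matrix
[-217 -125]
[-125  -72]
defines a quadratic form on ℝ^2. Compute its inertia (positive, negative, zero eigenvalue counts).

step 0: pivot -217 → sign −
step 1: pivot 1/217 → sign +
signature = (1, 1, 0)

Answer: (1, 1, 0)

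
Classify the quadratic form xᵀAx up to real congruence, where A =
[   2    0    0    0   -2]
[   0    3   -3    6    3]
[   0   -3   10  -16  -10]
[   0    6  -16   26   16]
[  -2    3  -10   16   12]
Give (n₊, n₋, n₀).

Answer: (3, 1, 1)

Derivation:
step 0: pivot 2 → sign +
step 1: pivot 3 → sign +
step 2: pivot 7 → sign +
step 3: pivot -2/7 → sign −
step 4: row/col 4 already zero → sign 0
signature = (3, 1, 1)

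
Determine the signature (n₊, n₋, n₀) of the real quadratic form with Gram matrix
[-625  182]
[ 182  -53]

Answer: (0, 2, 0)

Derivation:
step 0: pivot -625 → sign −
step 1: pivot -1/625 → sign −
signature = (0, 2, 0)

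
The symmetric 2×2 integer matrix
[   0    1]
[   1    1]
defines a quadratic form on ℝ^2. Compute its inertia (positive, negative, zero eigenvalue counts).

step 0: pivot 1 → sign +
step 1: pivot -1 → sign −
signature = (1, 1, 0)

Answer: (1, 1, 0)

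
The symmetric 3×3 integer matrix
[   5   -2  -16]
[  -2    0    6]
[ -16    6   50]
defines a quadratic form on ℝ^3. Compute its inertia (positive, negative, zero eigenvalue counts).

Answer: (1, 2, 0)

Derivation:
step 0: pivot 5 → sign +
step 1: pivot -4/5 → sign −
step 2: pivot -1 → sign −
signature = (1, 2, 0)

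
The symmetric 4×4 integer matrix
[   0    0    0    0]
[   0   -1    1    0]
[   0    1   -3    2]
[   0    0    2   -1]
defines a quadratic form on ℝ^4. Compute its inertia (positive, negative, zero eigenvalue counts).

Answer: (1, 2, 1)

Derivation:
step 0: pivot -1 → sign −
step 1: pivot -2 → sign −
step 2: pivot 1 → sign +
step 3: row/col 3 already zero → sign 0
signature = (1, 2, 1)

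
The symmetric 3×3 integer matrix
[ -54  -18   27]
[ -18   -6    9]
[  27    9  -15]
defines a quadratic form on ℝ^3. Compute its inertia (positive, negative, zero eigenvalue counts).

step 0: pivot -54 → sign −
step 1: pivot -3/2 → sign −
step 2: row/col 2 already zero → sign 0
signature = (0, 2, 1)

Answer: (0, 2, 1)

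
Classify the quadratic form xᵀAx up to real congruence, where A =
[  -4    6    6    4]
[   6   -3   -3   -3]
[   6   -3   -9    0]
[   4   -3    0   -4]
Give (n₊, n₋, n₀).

step 0: pivot -4 → sign −
step 1: pivot 6 → sign +
step 2: pivot -6 → sign −
step 3: row/col 3 already zero → sign 0
signature = (1, 2, 1)

Answer: (1, 2, 1)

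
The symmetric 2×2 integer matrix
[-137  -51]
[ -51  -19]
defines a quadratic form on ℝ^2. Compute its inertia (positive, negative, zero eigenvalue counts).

Answer: (0, 2, 0)

Derivation:
step 0: pivot -137 → sign −
step 1: pivot -2/137 → sign −
signature = (0, 2, 0)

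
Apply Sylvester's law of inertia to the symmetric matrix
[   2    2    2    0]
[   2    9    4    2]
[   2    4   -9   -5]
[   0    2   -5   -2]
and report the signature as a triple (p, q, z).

Answer: (3, 1, 0)

Derivation:
step 0: pivot 2 → sign +
step 1: pivot 7 → sign +
step 2: pivot -81/7 → sign −
step 3: pivot 1/9 → sign +
signature = (3, 1, 0)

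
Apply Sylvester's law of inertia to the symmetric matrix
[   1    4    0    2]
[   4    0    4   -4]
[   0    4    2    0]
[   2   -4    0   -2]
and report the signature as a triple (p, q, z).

Answer: (2, 1, 1)

Derivation:
step 0: pivot 1 → sign +
step 1: pivot -16 → sign −
step 2: pivot 3 → sign +
step 3: row/col 3 already zero → sign 0
signature = (2, 1, 1)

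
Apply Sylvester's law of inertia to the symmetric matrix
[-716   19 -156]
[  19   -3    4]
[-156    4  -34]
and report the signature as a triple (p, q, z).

Answer: (0, 3, 0)

Derivation:
step 0: pivot -716 → sign −
step 1: pivot -1787/716 → sign −
step 2: pivot -6/1787 → sign −
signature = (0, 3, 0)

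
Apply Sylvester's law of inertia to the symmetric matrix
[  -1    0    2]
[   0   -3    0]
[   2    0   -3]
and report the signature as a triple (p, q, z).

Answer: (1, 2, 0)

Derivation:
step 0: pivot -1 → sign −
step 1: pivot -3 → sign −
step 2: pivot 1 → sign +
signature = (1, 2, 0)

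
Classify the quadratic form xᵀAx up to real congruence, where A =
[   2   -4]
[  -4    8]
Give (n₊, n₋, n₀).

Answer: (1, 0, 1)

Derivation:
step 0: pivot 2 → sign +
step 1: row/col 1 already zero → sign 0
signature = (1, 0, 1)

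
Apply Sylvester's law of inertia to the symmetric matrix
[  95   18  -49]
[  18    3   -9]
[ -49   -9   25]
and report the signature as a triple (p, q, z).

step 0: pivot 95 → sign +
step 1: pivot -39/95 → sign −
step 2: pivot -1/13 → sign −
signature = (1, 2, 0)

Answer: (1, 2, 0)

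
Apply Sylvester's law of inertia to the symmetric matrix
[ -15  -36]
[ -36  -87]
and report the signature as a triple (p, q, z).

step 0: pivot -15 → sign −
step 1: pivot -3/5 → sign −
signature = (0, 2, 0)

Answer: (0, 2, 0)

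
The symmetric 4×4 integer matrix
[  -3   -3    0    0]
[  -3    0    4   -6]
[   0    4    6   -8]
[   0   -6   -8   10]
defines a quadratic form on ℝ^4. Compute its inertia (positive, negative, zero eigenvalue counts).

Answer: (2, 2, 0)

Derivation:
step 0: pivot -3 → sign −
step 1: pivot 3 → sign +
step 2: pivot 2/3 → sign +
step 3: pivot -2 → sign −
signature = (2, 2, 0)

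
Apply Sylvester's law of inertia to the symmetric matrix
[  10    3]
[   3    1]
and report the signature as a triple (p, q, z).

Answer: (2, 0, 0)

Derivation:
step 0: pivot 10 → sign +
step 1: pivot 1/10 → sign +
signature = (2, 0, 0)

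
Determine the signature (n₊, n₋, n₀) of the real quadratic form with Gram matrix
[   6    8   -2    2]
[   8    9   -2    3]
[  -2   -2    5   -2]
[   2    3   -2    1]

step 0: pivot 6 → sign +
step 1: pivot -5/3 → sign −
step 2: pivot 23/5 → sign +
step 3: pivot 2/23 → sign +
signature = (3, 1, 0)

Answer: (3, 1, 0)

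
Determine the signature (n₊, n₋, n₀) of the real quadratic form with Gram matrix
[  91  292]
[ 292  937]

Answer: (2, 0, 0)

Derivation:
step 0: pivot 91 → sign +
step 1: pivot 3/91 → sign +
signature = (2, 0, 0)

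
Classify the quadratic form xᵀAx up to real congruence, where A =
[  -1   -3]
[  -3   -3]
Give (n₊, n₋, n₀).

step 0: pivot -1 → sign −
step 1: pivot 6 → sign +
signature = (1, 1, 0)

Answer: (1, 1, 0)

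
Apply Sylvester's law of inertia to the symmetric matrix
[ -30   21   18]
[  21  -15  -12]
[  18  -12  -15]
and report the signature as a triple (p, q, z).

Answer: (0, 3, 0)

Derivation:
step 0: pivot -30 → sign −
step 1: pivot -3/10 → sign −
step 2: pivot -3 → sign −
signature = (0, 3, 0)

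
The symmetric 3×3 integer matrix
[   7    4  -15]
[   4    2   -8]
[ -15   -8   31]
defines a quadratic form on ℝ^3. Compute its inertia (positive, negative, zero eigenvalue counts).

Answer: (1, 1, 1)

Derivation:
step 0: pivot 7 → sign +
step 1: pivot -2/7 → sign −
step 2: row/col 2 already zero → sign 0
signature = (1, 1, 1)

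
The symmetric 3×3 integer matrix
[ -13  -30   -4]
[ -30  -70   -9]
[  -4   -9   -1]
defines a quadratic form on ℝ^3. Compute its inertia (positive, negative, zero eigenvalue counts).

Answer: (1, 2, 0)

Derivation:
step 0: pivot -13 → sign −
step 1: pivot -10/13 → sign −
step 2: pivot 3/10 → sign +
signature = (1, 2, 0)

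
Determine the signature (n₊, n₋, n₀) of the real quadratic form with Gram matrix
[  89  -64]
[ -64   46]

step 0: pivot 89 → sign +
step 1: pivot -2/89 → sign −
signature = (1, 1, 0)

Answer: (1, 1, 0)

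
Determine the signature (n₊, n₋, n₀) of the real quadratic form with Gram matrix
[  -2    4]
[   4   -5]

step 0: pivot -2 → sign −
step 1: pivot 3 → sign +
signature = (1, 1, 0)

Answer: (1, 1, 0)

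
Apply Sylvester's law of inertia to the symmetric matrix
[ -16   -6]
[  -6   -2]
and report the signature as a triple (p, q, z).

Answer: (1, 1, 0)

Derivation:
step 0: pivot -16 → sign −
step 1: pivot 1/4 → sign +
signature = (1, 1, 0)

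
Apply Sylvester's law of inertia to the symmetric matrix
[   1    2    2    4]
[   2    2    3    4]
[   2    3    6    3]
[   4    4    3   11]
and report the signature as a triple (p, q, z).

step 0: pivot 1 → sign +
step 1: pivot -2 → sign −
step 2: pivot 5/2 → sign +
step 3: pivot -3/5 → sign −
signature = (2, 2, 0)

Answer: (2, 2, 0)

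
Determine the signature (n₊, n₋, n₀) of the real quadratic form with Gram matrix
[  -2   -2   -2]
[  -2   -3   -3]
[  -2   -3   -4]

Answer: (0, 3, 0)

Derivation:
step 0: pivot -2 → sign −
step 1: pivot -1 → sign −
step 2: pivot -1 → sign −
signature = (0, 3, 0)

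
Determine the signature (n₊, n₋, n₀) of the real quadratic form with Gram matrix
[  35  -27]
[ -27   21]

Answer: (2, 0, 0)

Derivation:
step 0: pivot 35 → sign +
step 1: pivot 6/35 → sign +
signature = (2, 0, 0)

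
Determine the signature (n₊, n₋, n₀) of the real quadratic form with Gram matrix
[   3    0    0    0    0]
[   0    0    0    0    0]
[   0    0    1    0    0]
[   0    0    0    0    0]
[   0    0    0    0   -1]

step 0: pivot 3 → sign +
step 1: pivot 1 → sign +
step 2: pivot -1 → sign −
step 3: row/col 3 already zero → sign 0
step 4: row/col 4 already zero → sign 0
signature = (2, 1, 2)

Answer: (2, 1, 2)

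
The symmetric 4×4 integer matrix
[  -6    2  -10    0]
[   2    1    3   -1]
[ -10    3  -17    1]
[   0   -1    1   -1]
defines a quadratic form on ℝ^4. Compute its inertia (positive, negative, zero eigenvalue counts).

step 0: pivot -6 → sign −
step 1: pivot 5/3 → sign +
step 2: pivot -2/5 → sign −
step 3: row/col 3 already zero → sign 0
signature = (1, 2, 1)

Answer: (1, 2, 1)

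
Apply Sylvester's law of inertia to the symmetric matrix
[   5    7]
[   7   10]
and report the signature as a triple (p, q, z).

Answer: (2, 0, 0)

Derivation:
step 0: pivot 5 → sign +
step 1: pivot 1/5 → sign +
signature = (2, 0, 0)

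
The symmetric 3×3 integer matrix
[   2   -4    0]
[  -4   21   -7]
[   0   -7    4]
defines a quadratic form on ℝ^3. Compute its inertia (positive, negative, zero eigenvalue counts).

Answer: (3, 0, 0)

Derivation:
step 0: pivot 2 → sign +
step 1: pivot 13 → sign +
step 2: pivot 3/13 → sign +
signature = (3, 0, 0)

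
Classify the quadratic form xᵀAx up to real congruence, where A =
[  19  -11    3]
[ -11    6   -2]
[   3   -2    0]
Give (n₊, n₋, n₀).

step 0: pivot 19 → sign +
step 1: pivot -7/19 → sign −
step 2: pivot -2/7 → sign −
signature = (1, 2, 0)

Answer: (1, 2, 0)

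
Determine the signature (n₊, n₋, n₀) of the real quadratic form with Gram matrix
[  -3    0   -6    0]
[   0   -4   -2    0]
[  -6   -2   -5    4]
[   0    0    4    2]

Answer: (1, 2, 1)

Derivation:
step 0: pivot -3 → sign −
step 1: pivot -4 → sign −
step 2: pivot 8 → sign +
step 3: row/col 3 already zero → sign 0
signature = (1, 2, 1)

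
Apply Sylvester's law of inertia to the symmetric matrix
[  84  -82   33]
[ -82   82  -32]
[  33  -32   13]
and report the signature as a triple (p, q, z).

step 0: pivot 84 → sign +
step 1: pivot 41/21 → sign +
step 2: pivot 1/82 → sign +
signature = (3, 0, 0)

Answer: (3, 0, 0)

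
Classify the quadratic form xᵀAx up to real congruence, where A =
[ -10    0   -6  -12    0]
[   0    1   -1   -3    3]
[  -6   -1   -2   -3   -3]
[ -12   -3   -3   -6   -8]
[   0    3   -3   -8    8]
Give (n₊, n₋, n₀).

step 0: pivot -10 → sign −
step 1: pivot 1 → sign +
step 2: pivot 3/5 → sign +
step 3: pivot -3 → sign −
step 4: pivot -2/3 → sign −
signature = (2, 3, 0)

Answer: (2, 3, 0)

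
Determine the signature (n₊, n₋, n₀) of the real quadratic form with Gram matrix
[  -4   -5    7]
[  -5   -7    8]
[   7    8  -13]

Answer: (0, 2, 1)

Derivation:
step 0: pivot -4 → sign −
step 1: pivot -3/4 → sign −
step 2: row/col 2 already zero → sign 0
signature = (0, 2, 1)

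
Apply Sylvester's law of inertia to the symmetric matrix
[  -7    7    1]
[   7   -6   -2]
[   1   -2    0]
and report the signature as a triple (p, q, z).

Answer: (1, 2, 0)

Derivation:
step 0: pivot -7 → sign −
step 1: pivot 1 → sign +
step 2: pivot -6/7 → sign −
signature = (1, 2, 0)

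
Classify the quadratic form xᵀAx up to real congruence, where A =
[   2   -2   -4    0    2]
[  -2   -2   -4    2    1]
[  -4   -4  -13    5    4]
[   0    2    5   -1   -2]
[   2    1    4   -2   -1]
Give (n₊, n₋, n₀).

step 0: pivot 2 → sign +
step 1: pivot -4 → sign −
step 2: pivot -5 → sign −
step 3: pivot 1/5 → sign +
step 4: row/col 4 already zero → sign 0
signature = (2, 2, 1)

Answer: (2, 2, 1)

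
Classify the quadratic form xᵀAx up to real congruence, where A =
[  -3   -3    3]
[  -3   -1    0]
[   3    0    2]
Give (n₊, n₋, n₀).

step 0: pivot -3 → sign −
step 1: pivot 2 → sign +
step 2: pivot 1/2 → sign +
signature = (2, 1, 0)

Answer: (2, 1, 0)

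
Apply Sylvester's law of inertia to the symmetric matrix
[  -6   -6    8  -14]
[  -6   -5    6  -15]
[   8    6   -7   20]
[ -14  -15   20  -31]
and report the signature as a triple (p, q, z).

step 0: pivot -6 → sign −
step 1: pivot 1 → sign +
step 2: pivot -1/3 → sign −
step 3: pivot 2 → sign +
signature = (2, 2, 0)

Answer: (2, 2, 0)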